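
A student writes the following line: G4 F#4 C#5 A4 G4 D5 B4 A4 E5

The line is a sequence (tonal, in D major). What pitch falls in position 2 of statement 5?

C#5

Grouping in 3s, the 2nd note of each cell is F#4, G4, A4.
Each moves up a 2nd. Continuing: B4 → C#5.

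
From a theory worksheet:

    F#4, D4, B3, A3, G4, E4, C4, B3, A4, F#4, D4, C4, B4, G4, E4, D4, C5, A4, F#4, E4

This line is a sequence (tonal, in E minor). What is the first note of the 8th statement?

Taking 4-note groups, the heads are F#4, G4, A4, B4, C5: the pattern moves up a 2nd.
Extending the heads up a 2nd: D5 → E5 → F#5.

F#5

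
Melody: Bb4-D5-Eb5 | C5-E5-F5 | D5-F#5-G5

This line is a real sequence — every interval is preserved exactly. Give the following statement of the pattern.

With a 3-note motive the entries are Bb4, C5, D5, each up a 2nd from the previous.
From E5 the exact shape gives E5 G#5 A5.

E5 G#5 A5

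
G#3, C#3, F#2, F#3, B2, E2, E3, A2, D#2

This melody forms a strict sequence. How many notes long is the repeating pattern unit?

3

Try groups of 3 (3 cells in 9 notes):
G#3 C#3 F#2 | F#3 B2 E2 | E3 A2 D#2
Each cell is the previous one down a 2nd — so the unit is 3 notes.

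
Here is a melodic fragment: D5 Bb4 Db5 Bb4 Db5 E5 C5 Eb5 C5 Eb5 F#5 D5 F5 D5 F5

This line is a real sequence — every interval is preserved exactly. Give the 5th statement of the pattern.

With a 5-note motive the entries are D5, E5, F#5, each up a 2nd from the previous.
Extending up a 2nd: G#5 → A#5.
From A#5 the exact shape gives A#5 F#5 A5 F#5 A5.

A#5 F#5 A5 F#5 A5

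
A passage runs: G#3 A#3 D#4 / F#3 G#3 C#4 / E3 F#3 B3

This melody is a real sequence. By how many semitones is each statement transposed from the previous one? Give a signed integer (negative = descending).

Taking 3-note groups, the heads are G#3, F#3, E3: the pattern moves down a 2nd.
G#3 to F#3 spans -2 semitones.

-2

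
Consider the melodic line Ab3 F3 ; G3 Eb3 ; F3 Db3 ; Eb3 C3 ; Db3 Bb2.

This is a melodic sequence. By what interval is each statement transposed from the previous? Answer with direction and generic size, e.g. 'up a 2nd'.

Taking 2-note groups, the heads are Ab3, G3, F3, Eb3, Db3: the pattern moves down a 2nd.
Ab3 to G3 is down a 2nd.

down a 2nd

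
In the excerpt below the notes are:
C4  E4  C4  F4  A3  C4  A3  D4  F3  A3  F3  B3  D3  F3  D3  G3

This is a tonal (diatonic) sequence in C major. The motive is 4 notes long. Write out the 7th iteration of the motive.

Taking 4-note groups, the heads are C4, A3, F3, D3: the pattern moves down a 3rd.
Carrying on: B2 → G2 → E2.
So cell 7 is E2 G2 E2 A2.

E2 G2 E2 A2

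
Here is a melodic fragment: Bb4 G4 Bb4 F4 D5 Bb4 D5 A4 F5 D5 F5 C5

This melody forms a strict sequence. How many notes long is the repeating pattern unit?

4

12 notes total. Splitting into 3 groups of 4:
Bb4 G4 Bb4 F4 | D5 Bb4 D5 A4 | F5 D5 F5 C5
Each cell is the previous one up a 3rd — so the unit is 4 notes.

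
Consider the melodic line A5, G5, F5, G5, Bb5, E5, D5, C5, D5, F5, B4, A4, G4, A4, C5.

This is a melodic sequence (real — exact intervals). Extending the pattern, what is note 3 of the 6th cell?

The unit is 5 notes. Position-3 pitches of the 3 shown cells: F5, C5, G4.
Each moves down a 4th. Continuing: D4 → A3 → E3.

E3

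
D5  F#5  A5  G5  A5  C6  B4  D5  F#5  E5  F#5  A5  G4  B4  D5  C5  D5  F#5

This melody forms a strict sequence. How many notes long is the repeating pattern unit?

There are 18 notes; a 6-note unit gives 3 cells:
D5 F#5 A5 G5 A5 C6 | B4 D5 F#5 E5 F#5 A5 | G4 B4 D5 C5 D5 F#5
That's a consistent down a 3rd shift per cell, and no other grouping gives one.

6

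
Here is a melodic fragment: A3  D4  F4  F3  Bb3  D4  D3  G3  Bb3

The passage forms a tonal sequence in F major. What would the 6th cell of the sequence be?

With a 3-note motive the entries are A3, F3, D3, each down a 3rd from the previous.
Extending down a 3rd: Bb2 → G2 → E2.
Statement 6 starts on E2 and keeps the same diatonic contour: E2 A2 C3.

E2 A2 C3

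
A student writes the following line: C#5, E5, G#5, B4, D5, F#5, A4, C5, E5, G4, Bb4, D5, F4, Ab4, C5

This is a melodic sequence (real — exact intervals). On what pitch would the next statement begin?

Taking 3-note groups, the heads are C#5, B4, A4, G4, F4: the pattern moves down a 2nd.
The next head, down a 2nd from F4, is Eb4.

Eb4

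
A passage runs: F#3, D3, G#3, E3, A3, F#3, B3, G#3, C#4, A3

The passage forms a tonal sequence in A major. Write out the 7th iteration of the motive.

With a 2-note motive the entries are F#3, G#3, A3, B3, C#4, each up a 2nd from the previous.
Carrying on: D4 → E4.
From E4 the diatonic shape gives E4 C#4.

E4 C#4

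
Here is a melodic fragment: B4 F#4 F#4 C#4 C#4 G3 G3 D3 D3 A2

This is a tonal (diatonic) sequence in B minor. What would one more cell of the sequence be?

Unit = 2 notes; the statements start on B4, F#4, C#4, G3, D3, moving down a 4th each time.
From A2 the diatonic shape gives A2 E2.

A2 E2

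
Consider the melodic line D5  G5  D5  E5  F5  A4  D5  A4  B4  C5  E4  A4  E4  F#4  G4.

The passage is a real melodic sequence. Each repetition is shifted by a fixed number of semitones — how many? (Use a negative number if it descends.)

The 5-note cells begin on D5, A4, E4 — each down a 4th from the last.
D5→A4 is 69 − 74 = -5 semitones.

-5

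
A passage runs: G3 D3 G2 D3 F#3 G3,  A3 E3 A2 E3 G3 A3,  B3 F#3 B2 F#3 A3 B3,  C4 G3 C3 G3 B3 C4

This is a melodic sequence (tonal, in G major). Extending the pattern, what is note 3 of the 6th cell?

E3

With 6-note cells, note 3 of each statement runs G2, A2, B2, C3.
Each moves up a 2nd. Continuing: D3 → E3.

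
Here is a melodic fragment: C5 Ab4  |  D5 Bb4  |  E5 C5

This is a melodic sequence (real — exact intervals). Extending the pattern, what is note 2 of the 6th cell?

The unit is 2 notes. Position-2 pitches of the 3 shown cells: Ab4, Bb4, C5.
Carrying that up a 2nd forward: D5 → E5 → F#5.

F#5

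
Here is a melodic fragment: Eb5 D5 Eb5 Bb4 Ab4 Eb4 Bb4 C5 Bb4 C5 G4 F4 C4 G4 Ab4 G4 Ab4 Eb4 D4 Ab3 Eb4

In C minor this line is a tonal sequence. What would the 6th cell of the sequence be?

Unit = 7 notes; the statements start on Eb5, C5, Ab4, moving down a 3rd each time.
Extending down a 3rd: F4 → D4 → Bb3.
So cell 6 is Bb3 Ab3 Bb3 F3 Eb3 Bb2 F3.

Bb3 Ab3 Bb3 F3 Eb3 Bb2 F3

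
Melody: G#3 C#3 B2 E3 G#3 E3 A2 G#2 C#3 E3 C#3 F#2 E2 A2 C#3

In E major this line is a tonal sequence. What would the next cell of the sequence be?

A2 D#2 C#2 F#2 A2

Taking 5-note groups, the heads are G#3, E3, C#3: the pattern moves down a 3rd.
From A2 the diatonic shape gives A2 D#2 C#2 F#2 A2.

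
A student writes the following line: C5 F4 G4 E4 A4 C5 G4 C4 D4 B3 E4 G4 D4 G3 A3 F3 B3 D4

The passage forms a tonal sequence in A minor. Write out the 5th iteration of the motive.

With a 6-note motive the entries are C5, G4, D4, each down a 4th from the previous.
Extending down a 4th: A3 → E3.
Statement 5 starts on E3 and keeps the same diatonic contour: E3 A2 B2 G2 C3 E3.

E3 A2 B2 G2 C3 E3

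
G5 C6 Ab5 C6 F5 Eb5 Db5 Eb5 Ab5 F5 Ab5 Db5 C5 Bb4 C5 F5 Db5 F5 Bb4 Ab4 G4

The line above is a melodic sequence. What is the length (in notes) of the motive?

7

Try groups of 7 (3 cells in 21 notes):
G5 C6 Ab5 C6 F5 Eb5 Db5 | Eb5 Ab5 F5 Ab5 Db5 C5 Bb4 | C5 F5 Db5 F5 Bb4 Ab4 G4
That's a consistent down a 3rd shift per cell, and no other grouping gives one.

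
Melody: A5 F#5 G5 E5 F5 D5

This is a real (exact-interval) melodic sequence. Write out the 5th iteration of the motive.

Db5 Bb4

Unit = 2 notes; the statements start on A5, G5, F5, moving down a 2nd each time.
Carrying on: Eb5 → Db5.
Statement 5 starts on Db5 and keeps the same exact contour: Db5 Bb4.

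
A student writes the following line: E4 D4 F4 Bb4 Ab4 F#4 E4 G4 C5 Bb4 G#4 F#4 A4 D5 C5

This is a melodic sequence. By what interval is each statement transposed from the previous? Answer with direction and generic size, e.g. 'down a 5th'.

Unit = 5 notes; the statements start on E4, F#4, G#4, moving up a 2nd each time.
From E4 to F#4: up a 2nd.

up a 2nd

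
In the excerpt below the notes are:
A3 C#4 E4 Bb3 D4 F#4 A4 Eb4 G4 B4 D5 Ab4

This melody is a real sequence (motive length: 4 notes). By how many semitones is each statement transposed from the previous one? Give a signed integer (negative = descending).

Unit = 4 notes; the statements start on A3, D4, G4, moving up a 4th each time.
A3 to D4 spans +5 semitones.

5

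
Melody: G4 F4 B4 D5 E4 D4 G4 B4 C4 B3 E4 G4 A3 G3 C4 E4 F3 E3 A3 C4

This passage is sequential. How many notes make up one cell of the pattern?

4

Try groups of 4 (5 cells in 20 notes):
G4 F4 B4 D5 | E4 D4 G4 B4 | C4 B3 E4 G4 | A3 G3 C4 E4 | F3 E3 A3 C4
Each cell is the previous one down a 3rd — so the unit is 4 notes.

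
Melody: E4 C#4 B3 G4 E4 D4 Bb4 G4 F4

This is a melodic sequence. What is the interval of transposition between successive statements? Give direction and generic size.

up a 3rd

The 3-note cells begin on E4, G4, Bb4 — each up a 3rd from the last.
E4 to G4 is up a 3rd.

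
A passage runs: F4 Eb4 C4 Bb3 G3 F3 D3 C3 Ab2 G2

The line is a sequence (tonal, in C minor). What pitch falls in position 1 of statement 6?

Eb2

Grouping in 2s, the 1st note of each cell is F4, C4, G3, D3, Ab2.
One more down a 4th gives Eb2.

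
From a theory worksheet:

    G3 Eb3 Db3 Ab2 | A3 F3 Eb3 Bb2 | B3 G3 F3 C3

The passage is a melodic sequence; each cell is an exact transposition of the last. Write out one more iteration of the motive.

C#4 A3 G3 D3

With a 4-note motive the entries are G3, A3, B3, each up a 2nd from the previous.
So cell 4 is C#4 A3 G3 D3.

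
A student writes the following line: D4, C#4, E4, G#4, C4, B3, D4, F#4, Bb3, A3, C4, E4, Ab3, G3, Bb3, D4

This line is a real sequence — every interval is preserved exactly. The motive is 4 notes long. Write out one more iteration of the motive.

Gb3 F3 Ab3 C4

With a 4-note motive the entries are D4, C4, Bb3, Ab3, each down a 2nd from the previous.
Statement 5 starts on Gb3 and keeps the same exact contour: Gb3 F3 Ab3 C4.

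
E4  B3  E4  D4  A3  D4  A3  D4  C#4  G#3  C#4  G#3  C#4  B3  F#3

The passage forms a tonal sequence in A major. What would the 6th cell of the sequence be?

The 5-note cells begin on E4, D4, C#4 — each down a 2nd from the last.
Continuing the starts: B3 → A3 → G#3.
From G#3 the diatonic shape gives G#3 D3 G#3 F#3 C#3.

G#3 D3 G#3 F#3 C#3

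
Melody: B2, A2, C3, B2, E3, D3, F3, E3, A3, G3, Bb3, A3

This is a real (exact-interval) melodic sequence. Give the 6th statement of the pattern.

Taking 4-note groups, the heads are B2, E3, A3: the pattern moves up a 4th.
Carrying on: D4 → G4 → C5.
Statement 6 starts on C5 and keeps the same exact contour: C5 Bb4 Db5 C5.

C5 Bb4 Db5 C5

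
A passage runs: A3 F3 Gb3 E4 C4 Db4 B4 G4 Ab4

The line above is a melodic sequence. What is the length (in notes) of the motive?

There are 9 notes; a 3-note unit gives 3 cells:
A3 F3 Gb3 | E4 C4 Db4 | B4 G4 Ab4
That's a consistent up a 5th shift per cell, and no other grouping gives one.

3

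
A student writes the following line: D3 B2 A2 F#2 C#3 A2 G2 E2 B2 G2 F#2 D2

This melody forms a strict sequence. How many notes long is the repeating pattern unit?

12 notes total. Splitting into 3 groups of 4:
D3 B2 A2 F#2 | C#3 A2 G2 E2 | B2 G2 F#2 D2
Every group is a transposition down a 2nd of the one before; no shorter unit works.

4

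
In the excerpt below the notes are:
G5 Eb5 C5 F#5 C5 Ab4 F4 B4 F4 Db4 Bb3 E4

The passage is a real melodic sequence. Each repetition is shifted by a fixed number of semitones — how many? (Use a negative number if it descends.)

Unit = 4 notes; the statements start on G5, C5, F4, moving down a 5th each time.
G5 to C5 spans -7 semitones.

-7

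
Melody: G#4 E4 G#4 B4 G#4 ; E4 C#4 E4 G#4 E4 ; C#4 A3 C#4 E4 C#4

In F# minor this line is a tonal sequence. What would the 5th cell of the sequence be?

With a 5-note motive the entries are G#4, E4, C#4, each down a 3rd from the previous.
Carrying on: A3 → F#3.
From F#3 the diatonic shape gives F#3 D3 F#3 A3 F#3.

F#3 D3 F#3 A3 F#3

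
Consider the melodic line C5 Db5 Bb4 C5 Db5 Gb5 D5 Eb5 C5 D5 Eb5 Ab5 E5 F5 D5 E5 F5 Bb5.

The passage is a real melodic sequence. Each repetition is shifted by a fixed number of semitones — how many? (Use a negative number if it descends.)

Unit = 6 notes; the statements start on C5, D5, E5, moving up a 2nd each time.
Counting half-steps from C5 to D5: 2.

2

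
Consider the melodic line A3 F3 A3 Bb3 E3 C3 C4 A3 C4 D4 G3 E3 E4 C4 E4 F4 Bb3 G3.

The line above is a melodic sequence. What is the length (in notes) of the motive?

6

There are 18 notes; a 6-note unit gives 3 cells:
A3 F3 A3 Bb3 E3 C3 | C4 A3 C4 D4 G3 E3 | E4 C4 E4 F4 Bb3 G3
Every group is a transposition up a 3rd of the one before; no shorter unit works.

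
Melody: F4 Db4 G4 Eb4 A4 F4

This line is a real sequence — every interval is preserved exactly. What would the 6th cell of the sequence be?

With a 2-note motive the entries are F4, G4, A4, each up a 2nd from the previous.
Extending up a 2nd: B4 → C#5 → D#5.
So cell 6 is D#5 B4.

D#5 B4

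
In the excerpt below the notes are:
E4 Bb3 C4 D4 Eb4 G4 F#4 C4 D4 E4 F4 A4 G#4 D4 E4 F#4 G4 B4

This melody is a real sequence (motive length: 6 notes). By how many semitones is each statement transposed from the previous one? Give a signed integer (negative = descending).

Taking 6-note groups, the heads are E4, F#4, G#4: the pattern moves up a 2nd.
E4 to F#4 spans +2 semitones.

2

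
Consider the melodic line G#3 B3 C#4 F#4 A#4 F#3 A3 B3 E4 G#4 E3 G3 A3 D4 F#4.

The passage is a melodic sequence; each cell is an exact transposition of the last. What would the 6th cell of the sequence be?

Bb2 Db3 Eb3 Ab3 C4

Taking 5-note groups, the heads are G#3, F#3, E3: the pattern moves down a 2nd.
Carrying on: D3 → C3 → Bb2.
Statement 6 starts on Bb2 and keeps the same exact contour: Bb2 Db3 Eb3 Ab3 C4.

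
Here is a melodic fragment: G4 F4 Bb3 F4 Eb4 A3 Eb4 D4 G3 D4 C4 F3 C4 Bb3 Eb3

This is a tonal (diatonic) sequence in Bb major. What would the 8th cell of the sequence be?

G3 F3 Bb2

Taking 3-note groups, the heads are G4, F4, Eb4, D4, C4: the pattern moves down a 2nd.
Continuing the starts: Bb3 → A3 → G3.
Statement 8 starts on G3 and keeps the same diatonic contour: G3 F3 Bb2.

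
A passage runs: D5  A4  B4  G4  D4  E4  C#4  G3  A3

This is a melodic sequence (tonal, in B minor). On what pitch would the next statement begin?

F#3

Taking 3-note groups, the heads are D5, G4, C#4: the pattern moves down a 5th.
The next head, down a 5th from C#4, is F#3.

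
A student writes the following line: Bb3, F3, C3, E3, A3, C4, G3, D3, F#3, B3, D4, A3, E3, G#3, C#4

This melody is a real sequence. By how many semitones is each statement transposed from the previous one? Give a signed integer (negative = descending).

Unit = 5 notes; the statements start on Bb3, C4, D4, moving up a 2nd each time.
Bb3→C4 is 60 − 58 = 2 semitones.

2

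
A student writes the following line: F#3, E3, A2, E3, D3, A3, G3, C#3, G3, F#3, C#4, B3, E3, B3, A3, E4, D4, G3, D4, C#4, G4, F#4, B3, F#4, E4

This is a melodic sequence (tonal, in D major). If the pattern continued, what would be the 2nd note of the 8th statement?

Grouping in 5s, the 2nd note of each cell is E3, G3, B3, D4, F#4.
Extending up a 3rd: A4 → C#5 → E5.

E5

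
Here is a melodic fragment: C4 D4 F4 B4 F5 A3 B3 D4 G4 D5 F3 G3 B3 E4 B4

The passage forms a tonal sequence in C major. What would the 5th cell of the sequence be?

B2 C3 E3 A3 E4

Taking 5-note groups, the heads are C4, A3, F3: the pattern moves down a 3rd.
Carrying on: D3 → B2.
From B2 the diatonic shape gives B2 C3 E3 A3 E4.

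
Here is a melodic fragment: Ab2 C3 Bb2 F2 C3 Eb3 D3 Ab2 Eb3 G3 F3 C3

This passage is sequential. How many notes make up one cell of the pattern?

There are 12 notes; a 4-note unit gives 3 cells:
Ab2 C3 Bb2 F2 | C3 Eb3 D3 Ab2 | Eb3 G3 F3 C3
That's a consistent up a 3rd shift per cell, and no other grouping gives one.

4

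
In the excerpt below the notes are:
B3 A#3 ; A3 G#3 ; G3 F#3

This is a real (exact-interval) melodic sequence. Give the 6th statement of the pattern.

The 2-note cells begin on B3, A3, G3 — each down a 2nd from the last.
Carrying on: F3 → Eb3 → Db3.
Statement 6 starts on Db3 and keeps the same exact contour: Db3 C3.

Db3 C3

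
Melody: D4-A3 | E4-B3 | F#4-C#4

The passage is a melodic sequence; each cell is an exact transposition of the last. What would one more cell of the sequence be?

G#4 D#4

Taking 2-note groups, the heads are D4, E4, F#4: the pattern moves up a 2nd.
So cell 4 is G#4 D#4.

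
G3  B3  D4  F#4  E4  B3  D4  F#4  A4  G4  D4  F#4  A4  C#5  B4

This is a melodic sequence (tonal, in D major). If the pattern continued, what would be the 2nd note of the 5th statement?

C#5

Grouping in 5s, the 2nd note of each cell is B3, D4, F#4.
Each moves up a 3rd. Continuing: A4 → C#5.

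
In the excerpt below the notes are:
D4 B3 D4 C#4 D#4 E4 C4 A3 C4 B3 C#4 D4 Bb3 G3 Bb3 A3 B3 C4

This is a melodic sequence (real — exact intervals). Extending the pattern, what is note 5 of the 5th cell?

The unit is 6 notes. Position-5 pitches of the 3 shown cells: D#4, C#4, B3.
Carrying that down a 2nd forward: A3 → G3.

G3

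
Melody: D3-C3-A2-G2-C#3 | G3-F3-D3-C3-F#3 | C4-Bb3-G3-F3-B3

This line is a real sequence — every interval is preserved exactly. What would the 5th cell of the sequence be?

With a 5-note motive the entries are D3, G3, C4, each up a 4th from the previous.
Continuing the starts: F4 → Bb4.
Statement 5 starts on Bb4 and keeps the same exact contour: Bb4 Ab4 F4 Eb4 A4.

Bb4 Ab4 F4 Eb4 A4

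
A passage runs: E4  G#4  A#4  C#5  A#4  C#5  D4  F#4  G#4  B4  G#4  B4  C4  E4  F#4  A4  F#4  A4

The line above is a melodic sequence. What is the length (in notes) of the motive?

6

18 notes total. Splitting into 3 groups of 6:
E4 G#4 A#4 C#5 A#4 C#5 | D4 F#4 G#4 B4 G#4 B4 | C4 E4 F#4 A4 F#4 A4
Every group is a transposition down a 2nd of the one before; no shorter unit works.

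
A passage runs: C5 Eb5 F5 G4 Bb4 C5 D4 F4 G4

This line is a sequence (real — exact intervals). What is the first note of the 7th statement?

F#2

With a 3-note motive the entries are C5, G4, D4, each down a 4th from the previous.
Continuing: A3 → E3 → B2 → F#2. Statement 7 starts on F#2.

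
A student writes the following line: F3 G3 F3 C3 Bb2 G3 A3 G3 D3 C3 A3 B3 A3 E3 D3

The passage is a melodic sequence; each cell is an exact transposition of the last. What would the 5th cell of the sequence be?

C#4 D#4 C#4 G#3 F#3

Taking 5-note groups, the heads are F3, G3, A3: the pattern moves up a 2nd.
Extending up a 2nd: B3 → C#4.
So cell 5 is C#4 D#4 C#4 G#3 F#3.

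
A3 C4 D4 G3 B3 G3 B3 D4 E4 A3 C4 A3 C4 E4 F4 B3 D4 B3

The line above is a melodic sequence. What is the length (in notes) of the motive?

There are 18 notes; a 6-note unit gives 3 cells:
A3 C4 D4 G3 B3 G3 | B3 D4 E4 A3 C4 A3 | C4 E4 F4 B3 D4 B3
Each cell is the previous one up a 2nd — so the unit is 6 notes.

6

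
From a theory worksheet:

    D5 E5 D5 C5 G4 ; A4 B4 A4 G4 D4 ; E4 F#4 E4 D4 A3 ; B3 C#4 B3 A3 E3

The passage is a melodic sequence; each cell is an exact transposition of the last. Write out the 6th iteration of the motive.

C#3 D#3 C#3 B2 F#2

With a 5-note motive the entries are D5, A4, E4, B3, each down a 4th from the previous.
Carrying on: F#3 → C#3.
From C#3 the exact shape gives C#3 D#3 C#3 B2 F#2.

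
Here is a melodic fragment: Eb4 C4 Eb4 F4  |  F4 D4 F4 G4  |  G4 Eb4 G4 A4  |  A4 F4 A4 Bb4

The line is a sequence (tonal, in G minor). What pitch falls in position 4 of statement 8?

F5

With 4-note cells, note 4 of each statement runs F4, G4, A4, Bb4.
Carrying that up a 2nd forward: C5 → D5 → Eb5 → F5.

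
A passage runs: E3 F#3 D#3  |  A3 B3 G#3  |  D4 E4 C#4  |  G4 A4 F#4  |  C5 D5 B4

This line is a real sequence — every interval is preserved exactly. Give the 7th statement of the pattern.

Unit = 3 notes; the statements start on E3, A3, D4, G4, C5, moving up a 4th each time.
Continuing the starts: F5 → Bb5.
Statement 7 starts on Bb5 and keeps the same exact contour: Bb5 C6 A5.

Bb5 C6 A5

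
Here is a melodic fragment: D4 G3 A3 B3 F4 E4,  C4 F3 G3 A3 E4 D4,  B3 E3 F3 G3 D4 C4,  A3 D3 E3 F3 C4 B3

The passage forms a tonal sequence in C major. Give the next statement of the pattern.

With a 6-note motive the entries are D4, C4, B3, A3, each down a 2nd from the previous.
So cell 5 is G3 C3 D3 E3 B3 A3.

G3 C3 D3 E3 B3 A3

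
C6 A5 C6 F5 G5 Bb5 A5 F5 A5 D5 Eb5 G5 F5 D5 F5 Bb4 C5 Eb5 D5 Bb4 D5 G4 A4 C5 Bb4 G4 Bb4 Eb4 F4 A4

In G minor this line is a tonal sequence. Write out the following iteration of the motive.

Taking 6-note groups, the heads are C6, A5, F5, D5, Bb4: the pattern moves down a 3rd.
From G4 the diatonic shape gives G4 Eb4 G4 C4 D4 F4.

G4 Eb4 G4 C4 D4 F4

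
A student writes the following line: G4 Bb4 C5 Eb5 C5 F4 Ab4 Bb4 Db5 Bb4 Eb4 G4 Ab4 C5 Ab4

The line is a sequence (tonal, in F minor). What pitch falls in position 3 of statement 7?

Grouping in 5s, the 3rd note of each cell is C5, Bb4, Ab4.
Carrying that down a 2nd forward: G4 → F4 → Eb4 → Db4.

Db4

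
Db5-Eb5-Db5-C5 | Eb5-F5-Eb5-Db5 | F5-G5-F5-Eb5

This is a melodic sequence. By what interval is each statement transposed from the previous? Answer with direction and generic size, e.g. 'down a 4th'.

The 4-note cells begin on Db5, Eb5, F5 — each up a 2nd from the last.
Db5 to Eb5 is up a 2nd.

up a 2nd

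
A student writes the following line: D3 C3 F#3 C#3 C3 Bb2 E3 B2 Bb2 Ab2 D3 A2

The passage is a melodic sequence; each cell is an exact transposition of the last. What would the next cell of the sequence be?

With a 4-note motive the entries are D3, C3, Bb2, each down a 2nd from the previous.
Statement 4 starts on Ab2 and keeps the same exact contour: Ab2 Gb2 C3 G2.

Ab2 Gb2 C3 G2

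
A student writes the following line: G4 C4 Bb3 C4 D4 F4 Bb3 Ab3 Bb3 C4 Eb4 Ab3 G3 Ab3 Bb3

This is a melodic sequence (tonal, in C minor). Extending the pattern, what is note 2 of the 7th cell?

With 5-note cells, note 2 of each statement runs C4, Bb3, Ab3.
Carrying that down a 2nd forward: G3 → F3 → Eb3 → D3.

D3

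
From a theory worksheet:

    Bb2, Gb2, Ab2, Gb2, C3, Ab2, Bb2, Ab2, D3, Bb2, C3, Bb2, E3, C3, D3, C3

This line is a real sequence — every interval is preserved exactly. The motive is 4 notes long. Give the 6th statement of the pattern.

Unit = 4 notes; the statements start on Bb2, C3, D3, E3, moving up a 2nd each time.
Carrying on: F#3 → G#3.
From G#3 the exact shape gives G#3 E3 F#3 E3.

G#3 E3 F#3 E3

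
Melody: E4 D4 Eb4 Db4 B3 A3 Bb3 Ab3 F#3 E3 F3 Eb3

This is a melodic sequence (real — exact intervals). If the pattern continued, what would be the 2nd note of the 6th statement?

With 4-note cells, note 2 of each statement runs D4, A3, E3.
Extending down a 4th: B2 → F#2 → C#2.

C#2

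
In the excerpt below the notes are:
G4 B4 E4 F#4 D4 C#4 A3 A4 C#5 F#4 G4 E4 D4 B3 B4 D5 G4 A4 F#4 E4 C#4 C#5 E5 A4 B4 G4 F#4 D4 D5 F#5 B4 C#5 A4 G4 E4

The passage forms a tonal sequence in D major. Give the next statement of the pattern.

E5 G5 C#5 D5 B4 A4 F#4

The 7-note cells begin on G4, A4, B4, C#5, D5 — each up a 2nd from the last.
From E5 the diatonic shape gives E5 G5 C#5 D5 B4 A4 F#4.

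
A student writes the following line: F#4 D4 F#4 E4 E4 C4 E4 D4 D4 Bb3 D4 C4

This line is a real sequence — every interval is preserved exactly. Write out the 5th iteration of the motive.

Bb3 Gb3 Bb3 Ab3

With a 4-note motive the entries are F#4, E4, D4, each down a 2nd from the previous.
Continuing the starts: C4 → Bb3.
So cell 5 is Bb3 Gb3 Bb3 Ab3.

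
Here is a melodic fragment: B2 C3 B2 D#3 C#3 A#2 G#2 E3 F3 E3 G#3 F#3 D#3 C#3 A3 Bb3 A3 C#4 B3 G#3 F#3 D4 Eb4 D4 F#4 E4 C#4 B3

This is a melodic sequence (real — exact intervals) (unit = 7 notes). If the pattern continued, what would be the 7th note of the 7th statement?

D5

With 7-note cells, note 7 of each statement runs G#2, C#3, F#3, B3.
Each moves up a 4th. Continuing: E4 → A4 → D5.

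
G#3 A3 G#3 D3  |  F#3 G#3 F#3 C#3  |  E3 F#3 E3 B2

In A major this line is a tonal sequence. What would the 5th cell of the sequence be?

The 4-note cells begin on G#3, F#3, E3 — each down a 2nd from the last.
Carrying on: D3 → C#3.
From C#3 the diatonic shape gives C#3 D3 C#3 G#2.

C#3 D3 C#3 G#2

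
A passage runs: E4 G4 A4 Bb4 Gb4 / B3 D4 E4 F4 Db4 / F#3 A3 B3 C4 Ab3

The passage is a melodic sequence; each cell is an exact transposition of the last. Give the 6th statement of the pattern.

Unit = 5 notes; the statements start on E4, B3, F#3, moving down a 4th each time.
Carrying on: C#3 → G#2 → D#2.
Statement 6 starts on D#2 and keeps the same exact contour: D#2 F#2 G#2 A2 F2.

D#2 F#2 G#2 A2 F2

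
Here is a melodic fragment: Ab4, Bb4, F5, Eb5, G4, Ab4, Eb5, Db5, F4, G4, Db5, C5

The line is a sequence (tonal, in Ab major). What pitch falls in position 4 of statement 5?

Ab4

The unit is 4 notes. Position-4 pitches of the 3 shown cells: Eb5, Db5, C5.
Extending down a 2nd: Bb4 → Ab4.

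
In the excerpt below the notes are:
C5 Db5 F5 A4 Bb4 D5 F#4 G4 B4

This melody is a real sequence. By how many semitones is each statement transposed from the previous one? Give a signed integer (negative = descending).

-3

Taking 3-note groups, the heads are C5, A4, F#4: the pattern moves down a 3rd.
C5 to A4 spans -3 semitones.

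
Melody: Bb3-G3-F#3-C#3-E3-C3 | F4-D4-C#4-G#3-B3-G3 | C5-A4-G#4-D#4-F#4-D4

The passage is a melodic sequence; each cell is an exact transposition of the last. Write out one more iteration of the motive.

G5 E5 D#5 A#4 C#5 A4

Taking 6-note groups, the heads are Bb3, F4, C5: the pattern moves up a 5th.
From G5 the exact shape gives G5 E5 D#5 A#4 C#5 A4.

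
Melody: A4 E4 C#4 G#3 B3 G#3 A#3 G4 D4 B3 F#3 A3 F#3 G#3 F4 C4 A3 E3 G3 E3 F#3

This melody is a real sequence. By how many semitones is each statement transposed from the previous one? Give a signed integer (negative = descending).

-2

The 7-note cells begin on A4, G4, F4 — each down a 2nd from the last.
Counting half-steps from A4 to G4: -2.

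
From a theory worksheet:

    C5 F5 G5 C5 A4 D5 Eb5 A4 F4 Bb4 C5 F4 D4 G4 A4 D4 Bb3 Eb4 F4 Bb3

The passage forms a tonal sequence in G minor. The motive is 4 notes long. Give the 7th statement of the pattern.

The 4-note cells begin on C5, A4, F4, D4, Bb3 — each down a 3rd from the last.
Continuing the starts: G3 → Eb3.
So cell 7 is Eb3 A3 Bb3 Eb3.

Eb3 A3 Bb3 Eb3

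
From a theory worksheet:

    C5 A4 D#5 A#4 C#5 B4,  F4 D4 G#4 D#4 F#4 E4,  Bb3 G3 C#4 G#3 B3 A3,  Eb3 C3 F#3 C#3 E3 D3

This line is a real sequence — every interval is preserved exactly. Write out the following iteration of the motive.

Ab2 F2 B2 F#2 A2 G2

The 6-note cells begin on C5, F4, Bb3, Eb3 — each down a 5th from the last.
So cell 5 is Ab2 F2 B2 F#2 A2 G2.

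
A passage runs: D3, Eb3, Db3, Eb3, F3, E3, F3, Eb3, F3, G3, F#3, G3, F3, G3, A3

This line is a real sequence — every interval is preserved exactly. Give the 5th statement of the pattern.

A#3 B3 A3 B3 C#4

With a 5-note motive the entries are D3, E3, F#3, each up a 2nd from the previous.
Continuing the starts: G#3 → A#3.
Statement 5 starts on A#3 and keeps the same exact contour: A#3 B3 A3 B3 C#4.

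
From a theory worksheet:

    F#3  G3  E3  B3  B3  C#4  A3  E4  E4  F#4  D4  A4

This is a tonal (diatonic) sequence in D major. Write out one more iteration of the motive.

Taking 4-note groups, the heads are F#3, B3, E4: the pattern moves up a 4th.
Statement 4 starts on A4 and keeps the same diatonic contour: A4 B4 G4 D5.

A4 B4 G4 D5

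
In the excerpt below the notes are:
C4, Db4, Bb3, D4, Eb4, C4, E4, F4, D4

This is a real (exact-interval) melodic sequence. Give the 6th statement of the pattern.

A#4 B4 G#4

The 3-note cells begin on C4, D4, E4 — each up a 2nd from the last.
Continuing the starts: F#4 → G#4 → A#4.
From A#4 the exact shape gives A#4 B4 G#4.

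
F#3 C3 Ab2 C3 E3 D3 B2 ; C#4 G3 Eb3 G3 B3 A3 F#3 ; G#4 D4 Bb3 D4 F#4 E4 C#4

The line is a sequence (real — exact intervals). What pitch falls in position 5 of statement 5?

G#5

With 7-note cells, note 5 of each statement runs E3, B3, F#4.
Extending up a 5th: C#5 → G#5.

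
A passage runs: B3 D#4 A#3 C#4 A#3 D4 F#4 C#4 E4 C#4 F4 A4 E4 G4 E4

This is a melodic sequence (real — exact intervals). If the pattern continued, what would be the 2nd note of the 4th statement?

Grouping in 5s, the 2nd note of each cell is D#4, F#4, A4.
Each moves up a 3rd; the next is C5.

C5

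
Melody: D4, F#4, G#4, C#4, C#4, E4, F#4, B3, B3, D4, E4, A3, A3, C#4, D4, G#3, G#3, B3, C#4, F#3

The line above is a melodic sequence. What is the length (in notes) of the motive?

There are 20 notes; a 4-note unit gives 5 cells:
D4 F#4 G#4 C#4 | C#4 E4 F#4 B3 | B3 D4 E4 A3 | A3 C#4 D4 G#3 | G#3 B3 C#4 F#3
Every group is a transposition down a 2nd of the one before; no shorter unit works.

4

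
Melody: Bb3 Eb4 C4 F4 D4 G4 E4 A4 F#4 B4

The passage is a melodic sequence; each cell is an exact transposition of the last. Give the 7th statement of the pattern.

A#4 D#5

The 2-note cells begin on Bb3, C4, D4, E4, F#4 — each up a 2nd from the last.
Carrying on: G#4 → A#4.
From A#4 the exact shape gives A#4 D#5.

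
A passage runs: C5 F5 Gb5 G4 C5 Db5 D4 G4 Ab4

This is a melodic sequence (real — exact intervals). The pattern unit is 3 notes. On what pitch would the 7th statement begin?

F#2

The 3-note cells begin on C5, G4, D4 — each down a 4th from the last.
Continuing: A3 → E3 → B2 → F#2. Statement 7 starts on F#2.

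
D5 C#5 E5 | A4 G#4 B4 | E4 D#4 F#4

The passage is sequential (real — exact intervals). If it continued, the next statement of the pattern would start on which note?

B3

Unit = 3 notes; the statements start on D5, A4, E4, moving down a 4th each time.
One more step down a 4th gives B3.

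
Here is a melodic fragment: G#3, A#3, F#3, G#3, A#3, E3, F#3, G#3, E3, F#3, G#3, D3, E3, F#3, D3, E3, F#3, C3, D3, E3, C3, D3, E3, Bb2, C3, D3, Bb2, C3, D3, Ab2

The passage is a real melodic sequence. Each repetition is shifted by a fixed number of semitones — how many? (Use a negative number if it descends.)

The 6-note cells begin on G#3, F#3, E3, D3, C3 — each down a 2nd from the last.
G#3 to F#3 spans -2 semitones.

-2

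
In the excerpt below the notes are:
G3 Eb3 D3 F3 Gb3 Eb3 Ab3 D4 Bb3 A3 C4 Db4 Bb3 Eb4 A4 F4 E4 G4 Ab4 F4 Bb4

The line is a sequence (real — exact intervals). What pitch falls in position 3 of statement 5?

Grouping in 7s, the 3rd note of each cell is D3, A3, E4.
Extending up a 5th: B4 → F#5.

F#5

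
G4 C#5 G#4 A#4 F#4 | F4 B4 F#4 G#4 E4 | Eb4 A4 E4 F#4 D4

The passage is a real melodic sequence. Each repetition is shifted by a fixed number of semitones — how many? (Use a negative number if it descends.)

-2

The 5-note cells begin on G4, F4, Eb4 — each down a 2nd from the last.
Counting half-steps from G4 to F4: -2.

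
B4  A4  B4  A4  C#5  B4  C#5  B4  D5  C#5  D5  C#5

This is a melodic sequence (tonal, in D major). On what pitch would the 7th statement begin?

A5

With a 4-note motive the entries are B4, C#5, D5, each up a 2nd from the previous.
Extending the heads up a 2nd: E5 → F#5 → G5 → A5.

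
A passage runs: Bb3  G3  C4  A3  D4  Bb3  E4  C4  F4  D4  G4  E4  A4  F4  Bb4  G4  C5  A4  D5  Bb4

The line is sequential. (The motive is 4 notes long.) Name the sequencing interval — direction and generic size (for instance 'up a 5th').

up a 3rd

The 4-note cells begin on Bb3, D4, F4, A4, C5 — each up a 3rd from the last.
Bb3 to D4 is up a 3rd.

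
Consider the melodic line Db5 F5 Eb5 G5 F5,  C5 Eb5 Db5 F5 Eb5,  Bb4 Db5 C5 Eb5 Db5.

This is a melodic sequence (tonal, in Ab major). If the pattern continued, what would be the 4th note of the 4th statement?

The unit is 5 notes. Position-4 pitches of the 3 shown cells: G5, F5, Eb5.
Each moves down a 2nd; the next is Db5.

Db5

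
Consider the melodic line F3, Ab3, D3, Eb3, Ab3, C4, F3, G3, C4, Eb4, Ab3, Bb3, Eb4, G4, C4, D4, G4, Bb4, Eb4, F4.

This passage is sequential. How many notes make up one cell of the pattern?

4

20 notes total. Splitting into 5 groups of 4:
F3 Ab3 D3 Eb3 | Ab3 C4 F3 G3 | C4 Eb4 Ab3 Bb3 | Eb4 G4 C4 D4 | G4 Bb4 Eb4 F4
Each cell is the previous one up a 3rd — so the unit is 4 notes.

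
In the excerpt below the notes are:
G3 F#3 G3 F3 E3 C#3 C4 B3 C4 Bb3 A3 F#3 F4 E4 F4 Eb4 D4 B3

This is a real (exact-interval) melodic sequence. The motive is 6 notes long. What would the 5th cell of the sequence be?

Eb5 D5 Eb5 Db5 C5 A4

The 6-note cells begin on G3, C4, F4 — each up a 4th from the last.
Carrying on: Bb4 → Eb5.
So cell 5 is Eb5 D5 Eb5 Db5 C5 A4.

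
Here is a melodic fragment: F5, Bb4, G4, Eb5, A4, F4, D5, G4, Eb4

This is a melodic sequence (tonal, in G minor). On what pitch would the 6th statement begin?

A4

Taking 3-note groups, the heads are F5, Eb5, D5: the pattern moves down a 2nd.
Continuing: C5 → Bb4 → A4. Statement 6 starts on A4.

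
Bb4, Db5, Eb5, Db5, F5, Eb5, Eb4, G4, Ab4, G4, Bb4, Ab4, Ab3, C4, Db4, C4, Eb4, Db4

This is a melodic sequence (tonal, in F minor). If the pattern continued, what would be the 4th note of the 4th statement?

With 6-note cells, note 4 of each statement runs Db5, G4, C4.
One more down a 5th gives F3.

F3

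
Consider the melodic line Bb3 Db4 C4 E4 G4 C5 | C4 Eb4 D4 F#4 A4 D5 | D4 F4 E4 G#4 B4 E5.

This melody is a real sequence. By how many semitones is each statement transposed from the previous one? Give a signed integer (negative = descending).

2

With a 6-note motive the entries are Bb3, C4, D4, each up a 2nd from the previous.
Counting half-steps from Bb3 to C4: 2.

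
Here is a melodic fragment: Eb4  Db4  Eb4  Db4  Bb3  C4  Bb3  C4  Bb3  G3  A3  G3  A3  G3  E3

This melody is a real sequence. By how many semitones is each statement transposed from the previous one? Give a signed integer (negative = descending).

-3

With a 5-note motive the entries are Eb4, C4, A3, each down a 3rd from the previous.
Counting half-steps from Eb4 to C4: -3.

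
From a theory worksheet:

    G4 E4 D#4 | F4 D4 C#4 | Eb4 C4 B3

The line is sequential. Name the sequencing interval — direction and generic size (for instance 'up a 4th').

down a 2nd

Unit = 3 notes; the statements start on G4, F4, Eb4, moving down a 2nd each time.
From G4 to F4: down a 2nd.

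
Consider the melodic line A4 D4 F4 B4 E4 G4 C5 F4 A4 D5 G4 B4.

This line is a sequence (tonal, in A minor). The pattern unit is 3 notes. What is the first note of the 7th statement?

Taking 3-note groups, the heads are A4, B4, C5, D5: the pattern moves up a 2nd.
Extending the heads up a 2nd: E5 → F5 → G5.

G5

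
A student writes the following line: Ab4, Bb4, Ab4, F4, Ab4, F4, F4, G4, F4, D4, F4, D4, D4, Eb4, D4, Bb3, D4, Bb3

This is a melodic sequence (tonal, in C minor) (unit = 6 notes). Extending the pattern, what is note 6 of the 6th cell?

C3

With 6-note cells, note 6 of each statement runs F4, D4, Bb3.
Extending down a 3rd: G3 → Eb3 → C3.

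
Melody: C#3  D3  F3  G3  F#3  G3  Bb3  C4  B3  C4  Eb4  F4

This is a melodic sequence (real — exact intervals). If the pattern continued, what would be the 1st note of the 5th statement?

A4

With 4-note cells, note 1 of each statement runs C#3, F#3, B3.
Extending up a 4th: E4 → A4.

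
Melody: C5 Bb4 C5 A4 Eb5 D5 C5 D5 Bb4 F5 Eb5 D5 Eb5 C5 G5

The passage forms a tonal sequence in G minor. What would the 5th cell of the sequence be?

Taking 5-note groups, the heads are C5, D5, Eb5: the pattern moves up a 2nd.
Carrying on: F5 → G5.
So cell 5 is G5 F5 G5 Eb5 Bb5.

G5 F5 G5 Eb5 Bb5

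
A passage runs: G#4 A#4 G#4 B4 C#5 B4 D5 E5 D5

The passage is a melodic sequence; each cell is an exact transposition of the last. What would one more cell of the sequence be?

The 3-note cells begin on G#4, B4, D5 — each up a 3rd from the last.
From F5 the exact shape gives F5 G5 F5.

F5 G5 F5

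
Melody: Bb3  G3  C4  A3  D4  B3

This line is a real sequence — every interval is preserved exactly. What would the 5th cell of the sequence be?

F#4 D#4

With a 2-note motive the entries are Bb3, C4, D4, each up a 2nd from the previous.
Extending up a 2nd: E4 → F#4.
From F#4 the exact shape gives F#4 D#4.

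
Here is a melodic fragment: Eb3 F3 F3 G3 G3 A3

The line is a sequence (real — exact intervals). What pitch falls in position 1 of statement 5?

The unit is 2 notes. Position-1 pitches of the 3 shown cells: Eb3, F3, G3.
Each moves up a 2nd. Continuing: A3 → B3.

B3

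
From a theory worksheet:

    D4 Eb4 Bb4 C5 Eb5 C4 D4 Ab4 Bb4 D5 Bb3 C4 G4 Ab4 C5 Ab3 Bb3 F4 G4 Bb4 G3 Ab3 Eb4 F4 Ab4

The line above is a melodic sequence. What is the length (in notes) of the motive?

Try groups of 5 (5 cells in 25 notes):
D4 Eb4 Bb4 C5 Eb5 | C4 D4 Ab4 Bb4 D5 | Bb3 C4 G4 Ab4 C5 | Ab3 Bb3 F4 G4 Bb4 | G3 Ab3 Eb4 F4 Ab4
That's a consistent down a 2nd shift per cell, and no other grouping gives one.

5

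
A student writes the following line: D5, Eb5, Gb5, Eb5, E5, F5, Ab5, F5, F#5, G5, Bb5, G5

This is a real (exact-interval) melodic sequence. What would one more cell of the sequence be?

G#5 A5 C6 A5

With a 4-note motive the entries are D5, E5, F#5, each up a 2nd from the previous.
Statement 4 starts on G#5 and keeps the same exact contour: G#5 A5 C6 A5.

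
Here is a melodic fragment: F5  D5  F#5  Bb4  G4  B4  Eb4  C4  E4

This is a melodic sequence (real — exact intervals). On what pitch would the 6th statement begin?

Gb2

Taking 3-note groups, the heads are F5, Bb4, Eb4: the pattern moves down a 5th.
Continuing: Ab3 → Db3 → Gb2. Statement 6 starts on Gb2.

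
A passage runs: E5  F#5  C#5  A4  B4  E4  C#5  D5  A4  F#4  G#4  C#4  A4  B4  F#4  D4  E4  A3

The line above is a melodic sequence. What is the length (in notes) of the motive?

6

18 notes total. Splitting into 3 groups of 6:
E5 F#5 C#5 A4 B4 E4 | C#5 D5 A4 F#4 G#4 C#4 | A4 B4 F#4 D4 E4 A3
That's a consistent down a 3rd shift per cell, and no other grouping gives one.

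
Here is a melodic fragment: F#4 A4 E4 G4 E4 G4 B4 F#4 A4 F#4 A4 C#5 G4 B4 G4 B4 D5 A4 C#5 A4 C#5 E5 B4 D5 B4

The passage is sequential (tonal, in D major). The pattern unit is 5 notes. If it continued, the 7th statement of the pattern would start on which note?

The 5-note cells begin on F#4, G4, A4, B4, C#5 — each up a 2nd from the last.
Extending the heads up a 2nd: D5 → E5.

E5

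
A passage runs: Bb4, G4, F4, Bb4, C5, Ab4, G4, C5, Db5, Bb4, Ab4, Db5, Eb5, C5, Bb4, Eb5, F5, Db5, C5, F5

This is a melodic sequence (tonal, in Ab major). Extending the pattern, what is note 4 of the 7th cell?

With 4-note cells, note 4 of each statement runs Bb4, C5, Db5, Eb5, F5.
Extending up a 2nd: G5 → Ab5.

Ab5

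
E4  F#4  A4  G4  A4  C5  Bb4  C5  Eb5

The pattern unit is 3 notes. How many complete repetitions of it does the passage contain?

9 notes in groups of 3 gives 9/3 = 3 statements.
Starts: E4, G4, Bb4 — each up a 3rd.

3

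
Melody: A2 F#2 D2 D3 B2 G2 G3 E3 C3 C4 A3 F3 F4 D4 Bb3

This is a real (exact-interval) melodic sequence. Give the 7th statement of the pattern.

Eb5 C5 Ab4

Unit = 3 notes; the statements start on A2, D3, G3, C4, F4, moving up a 4th each time.
Extending up a 4th: Bb4 → Eb5.
So cell 7 is Eb5 C5 Ab4.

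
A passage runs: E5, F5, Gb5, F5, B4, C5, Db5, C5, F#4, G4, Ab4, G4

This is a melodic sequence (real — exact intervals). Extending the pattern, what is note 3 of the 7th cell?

Grouping in 4s, the 3rd note of each cell is Gb5, Db5, Ab4.
Each moves down a 4th. Continuing: Eb4 → Bb3 → F3 → C3.

C3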